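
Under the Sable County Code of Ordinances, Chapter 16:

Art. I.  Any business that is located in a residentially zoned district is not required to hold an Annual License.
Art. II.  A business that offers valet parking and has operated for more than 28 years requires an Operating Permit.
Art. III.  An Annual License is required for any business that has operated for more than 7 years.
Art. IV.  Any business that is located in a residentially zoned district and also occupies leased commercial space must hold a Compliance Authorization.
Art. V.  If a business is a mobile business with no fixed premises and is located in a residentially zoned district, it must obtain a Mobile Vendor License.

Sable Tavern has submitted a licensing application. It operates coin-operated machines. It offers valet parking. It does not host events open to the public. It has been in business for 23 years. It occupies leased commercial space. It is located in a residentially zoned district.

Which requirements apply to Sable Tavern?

Compliance Authorization

Art. I. is located in a residentially zoned district → exempt from Annual License.
Art. II. offers valet parking; years in business 23 ≤ 28 → Operating Permit not required.
Art. III. years in business 23 > 7 → Annual License required.
Art. IV. is located in a residentially zoned district; occupies leased commercial space → Compliance Authorization required.
Art. V. occupies leased commercial space (not: is a mobile business with no fixed premises); is located in a residentially zoned district → Mobile Vendor License not required.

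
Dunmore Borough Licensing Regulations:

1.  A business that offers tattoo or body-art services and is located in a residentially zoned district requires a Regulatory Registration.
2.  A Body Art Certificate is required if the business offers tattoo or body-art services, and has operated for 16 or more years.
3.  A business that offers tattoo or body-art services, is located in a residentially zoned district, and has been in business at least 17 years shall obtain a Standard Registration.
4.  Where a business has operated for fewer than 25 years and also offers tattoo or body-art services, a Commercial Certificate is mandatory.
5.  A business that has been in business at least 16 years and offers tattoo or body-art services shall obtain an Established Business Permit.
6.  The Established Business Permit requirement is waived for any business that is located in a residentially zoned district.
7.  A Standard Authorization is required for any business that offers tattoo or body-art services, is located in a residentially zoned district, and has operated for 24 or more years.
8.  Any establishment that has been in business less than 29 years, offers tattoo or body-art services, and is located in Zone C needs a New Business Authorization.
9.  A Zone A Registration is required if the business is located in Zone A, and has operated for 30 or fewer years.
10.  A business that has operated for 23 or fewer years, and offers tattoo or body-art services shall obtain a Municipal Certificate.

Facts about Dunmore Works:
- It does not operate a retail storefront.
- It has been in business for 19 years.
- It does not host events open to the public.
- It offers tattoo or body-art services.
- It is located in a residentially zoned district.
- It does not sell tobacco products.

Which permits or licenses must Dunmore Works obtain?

1. offers tattoo or body-art services; is located in a residentially zoned district → Regulatory Registration required.
2. offers tattoo or body-art services; years in business 19 ≥ 16 → Body Art Certificate required.
3. offers tattoo or body-art services; is located in a residentially zoned district; years in business 19 ≥ 17 → Standard Registration required.
4. years in business 19 < 25; offers tattoo or body-art services → Commercial Certificate required.
5. years in business 19 ≥ 16; offers tattoo or body-art services → Established Business Permit required.
6. is located in a residentially zoned district → exempt from Established Business Permit.
7. offers tattoo or body-art services; is located in a residentially zoned district; years in business 19 < 24 → Standard Authorization not required.
8. years in business 19 < 29; offers tattoo or body-art services; is located in a residentially zoned district (not: is located in Zone C) → New Business Authorization not required.
9. is located in a residentially zoned district (not: is located in Zone A); years in business 19 ≤ 30 → Zone A Registration not required.
10. years in business 19 ≤ 23; offers tattoo or body-art services → Municipal Certificate required.

Body Art Certificate, Commercial Certificate, Municipal Certificate, Regulatory Registration, Standard Registration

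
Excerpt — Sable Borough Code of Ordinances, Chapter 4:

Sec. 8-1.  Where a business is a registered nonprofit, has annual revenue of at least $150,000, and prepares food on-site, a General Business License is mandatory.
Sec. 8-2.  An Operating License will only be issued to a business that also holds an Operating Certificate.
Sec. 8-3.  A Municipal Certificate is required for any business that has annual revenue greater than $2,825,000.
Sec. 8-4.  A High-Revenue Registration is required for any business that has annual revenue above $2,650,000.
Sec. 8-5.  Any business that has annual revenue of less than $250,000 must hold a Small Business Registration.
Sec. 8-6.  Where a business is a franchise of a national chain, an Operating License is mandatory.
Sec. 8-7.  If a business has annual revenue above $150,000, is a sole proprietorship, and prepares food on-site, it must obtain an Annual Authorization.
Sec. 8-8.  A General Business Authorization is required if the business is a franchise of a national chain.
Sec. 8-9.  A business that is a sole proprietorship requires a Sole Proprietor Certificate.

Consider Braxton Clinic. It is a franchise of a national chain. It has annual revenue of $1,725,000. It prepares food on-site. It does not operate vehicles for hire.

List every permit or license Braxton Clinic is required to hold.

General Business Authorization, Operating Certificate, Operating License

Sec. 8-1. is a franchise of a national chain (not: is a registered nonprofit); revenue $1,725,000 ≥ $150,000; prepares food on-site → General Business License not required.
Sec. 8-2. Operating License is required → Operating Certificate also required.
Sec. 8-3. revenue $1,725,000 ≤ $2,825,000 → Municipal Certificate not required.
Sec. 8-4. revenue $1,725,000 ≤ $2,650,000 → High-Revenue Registration not required.
Sec. 8-5. revenue $1,725,000 ≥ $250,000 → Small Business Registration not required.
Sec. 8-6. is a franchise of a national chain → Operating License required.
Sec. 8-7. revenue $1,725,000 > $150,000; is a franchise of a national chain (not: is a sole proprietorship); prepares food on-site → Annual Authorization not required.
Sec. 8-8. is a franchise of a national chain → General Business Authorization required.
Sec. 8-9. is a franchise of a national chain (not: is a sole proprietorship) → Sole Proprietor Certificate not required.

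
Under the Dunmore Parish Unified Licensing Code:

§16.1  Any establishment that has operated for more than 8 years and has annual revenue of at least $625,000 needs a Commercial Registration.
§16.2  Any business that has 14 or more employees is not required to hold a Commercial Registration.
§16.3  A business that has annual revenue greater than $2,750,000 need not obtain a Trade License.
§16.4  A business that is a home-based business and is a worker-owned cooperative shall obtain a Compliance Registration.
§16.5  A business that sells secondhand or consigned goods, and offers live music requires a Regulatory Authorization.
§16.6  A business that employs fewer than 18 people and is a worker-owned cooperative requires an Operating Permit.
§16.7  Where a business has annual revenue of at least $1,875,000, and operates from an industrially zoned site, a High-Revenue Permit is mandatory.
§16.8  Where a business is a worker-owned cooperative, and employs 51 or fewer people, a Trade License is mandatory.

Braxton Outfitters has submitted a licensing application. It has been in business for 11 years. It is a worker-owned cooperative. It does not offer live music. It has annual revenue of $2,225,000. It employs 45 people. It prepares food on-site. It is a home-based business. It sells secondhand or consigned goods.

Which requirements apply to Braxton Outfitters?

§16.1 years in business 11 > 8; revenue $2,225,000 ≥ $625,000 → Commercial Registration required.
§16.2 employees 45 ≥ 14 → exempt from Commercial Registration.
§16.3 revenue $2,225,000 ≤ $2,750,000 → Trade License exemption does not apply.
§16.4 is a home-based business; is a worker-owned cooperative → Compliance Registration required.
§16.5 sells secondhand or consigned goods; does not offer live music → Regulatory Authorization not required.
§16.6 employees 45 ≥ 18; is a worker-owned cooperative → Operating Permit not required.
§16.7 revenue $2,225,000 ≥ $1,875,000; is a home-based business (not: operates from an industrially zoned site) → High-Revenue Permit not required.
§16.8 is a worker-owned cooperative; employees 45 ≤ 51 → Trade License required.

Compliance Registration, Trade License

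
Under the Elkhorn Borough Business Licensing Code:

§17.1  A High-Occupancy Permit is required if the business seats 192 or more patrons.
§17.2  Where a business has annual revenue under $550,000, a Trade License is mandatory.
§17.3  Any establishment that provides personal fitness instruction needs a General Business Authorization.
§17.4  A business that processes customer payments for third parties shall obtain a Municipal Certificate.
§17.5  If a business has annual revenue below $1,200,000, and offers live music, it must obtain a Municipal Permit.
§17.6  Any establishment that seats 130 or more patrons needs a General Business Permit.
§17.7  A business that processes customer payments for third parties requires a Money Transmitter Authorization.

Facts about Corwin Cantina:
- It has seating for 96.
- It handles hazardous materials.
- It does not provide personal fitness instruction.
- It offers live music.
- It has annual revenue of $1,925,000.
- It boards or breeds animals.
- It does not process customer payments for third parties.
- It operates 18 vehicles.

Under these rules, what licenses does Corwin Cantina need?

None

§17.1 seating 96 < 192 → High-Occupancy Permit not required.
§17.2 revenue $1,925,000 ≥ $550,000 → Trade License not required.
§17.3 does not provide personal fitness instruction → General Business Authorization not required.
§17.4 does not process customer payments for third parties → Municipal Certificate not required.
§17.5 revenue $1,925,000 ≥ $1,200,000; offers live music → Municipal Permit not required.
§17.6 seating 96 < 130 → General Business Permit not required.
§17.7 does not process customer payments for third parties → Money Transmitter Authorization not required.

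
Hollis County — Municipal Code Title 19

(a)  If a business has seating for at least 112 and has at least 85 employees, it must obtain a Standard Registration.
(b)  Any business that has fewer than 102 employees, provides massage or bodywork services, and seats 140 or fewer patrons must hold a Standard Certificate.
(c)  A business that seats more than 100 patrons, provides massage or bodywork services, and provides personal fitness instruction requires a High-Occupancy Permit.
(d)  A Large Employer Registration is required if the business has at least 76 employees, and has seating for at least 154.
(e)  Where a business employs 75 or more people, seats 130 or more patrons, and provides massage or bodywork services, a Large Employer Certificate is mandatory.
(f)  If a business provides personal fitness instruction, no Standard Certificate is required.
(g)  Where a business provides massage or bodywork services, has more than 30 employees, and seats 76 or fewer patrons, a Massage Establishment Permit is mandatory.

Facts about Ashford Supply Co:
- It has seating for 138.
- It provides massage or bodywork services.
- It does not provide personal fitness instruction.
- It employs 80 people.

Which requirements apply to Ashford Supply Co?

Large Employer Certificate, Standard Certificate

(a) seating 138 ≥ 112; employees 80 < 85 → Standard Registration not required.
(b) employees 80 < 102; provides massage or bodywork services; seating 138 ≤ 140 → Standard Certificate required.
(c) seating 138 > 100; provides massage or bodywork services; does not provide personal fitness instruction → High-Occupancy Permit not required.
(d) employees 80 ≥ 76; seating 138 < 154 → Large Employer Registration not required.
(e) employees 80 ≥ 75; seating 138 ≥ 130; provides massage or bodywork services → Large Employer Certificate required.
(f) does not provide personal fitness instruction → Standard Certificate exemption does not apply.
(g) provides massage or bodywork services; employees 80 > 30; seating 138 > 76 → Massage Establishment Permit not required.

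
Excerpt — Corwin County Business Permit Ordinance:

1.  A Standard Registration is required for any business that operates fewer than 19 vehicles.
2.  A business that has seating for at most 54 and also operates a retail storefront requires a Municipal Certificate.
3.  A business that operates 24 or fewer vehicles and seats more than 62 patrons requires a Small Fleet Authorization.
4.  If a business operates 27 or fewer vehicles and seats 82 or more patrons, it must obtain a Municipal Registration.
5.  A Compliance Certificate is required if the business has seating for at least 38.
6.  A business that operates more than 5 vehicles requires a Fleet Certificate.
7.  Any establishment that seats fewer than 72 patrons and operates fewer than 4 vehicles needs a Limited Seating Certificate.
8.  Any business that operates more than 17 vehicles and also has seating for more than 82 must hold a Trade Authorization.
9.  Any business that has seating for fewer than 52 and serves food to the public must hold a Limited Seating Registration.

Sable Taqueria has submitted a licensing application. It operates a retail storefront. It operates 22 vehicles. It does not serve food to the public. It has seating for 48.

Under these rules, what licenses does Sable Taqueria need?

1. vehicles 22 ≥ 19 → Standard Registration not required.
2. seating 48 ≤ 54; operates a retail storefront → Municipal Certificate required.
3. vehicles 22 ≤ 24; seating 48 ≤ 62 → Small Fleet Authorization not required.
4. vehicles 22 ≤ 27; seating 48 < 82 → Municipal Registration not required.
5. seating 48 ≥ 38 → Compliance Certificate required.
6. vehicles 22 > 5 → Fleet Certificate required.
7. seating 48 < 72; vehicles 22 ≥ 4 → Limited Seating Certificate not required.
8. vehicles 22 > 17; seating 48 ≤ 82 → Trade Authorization not required.
9. seating 48 < 52; does not serve food to the public → Limited Seating Registration not required.

Compliance Certificate, Fleet Certificate, Municipal Certificate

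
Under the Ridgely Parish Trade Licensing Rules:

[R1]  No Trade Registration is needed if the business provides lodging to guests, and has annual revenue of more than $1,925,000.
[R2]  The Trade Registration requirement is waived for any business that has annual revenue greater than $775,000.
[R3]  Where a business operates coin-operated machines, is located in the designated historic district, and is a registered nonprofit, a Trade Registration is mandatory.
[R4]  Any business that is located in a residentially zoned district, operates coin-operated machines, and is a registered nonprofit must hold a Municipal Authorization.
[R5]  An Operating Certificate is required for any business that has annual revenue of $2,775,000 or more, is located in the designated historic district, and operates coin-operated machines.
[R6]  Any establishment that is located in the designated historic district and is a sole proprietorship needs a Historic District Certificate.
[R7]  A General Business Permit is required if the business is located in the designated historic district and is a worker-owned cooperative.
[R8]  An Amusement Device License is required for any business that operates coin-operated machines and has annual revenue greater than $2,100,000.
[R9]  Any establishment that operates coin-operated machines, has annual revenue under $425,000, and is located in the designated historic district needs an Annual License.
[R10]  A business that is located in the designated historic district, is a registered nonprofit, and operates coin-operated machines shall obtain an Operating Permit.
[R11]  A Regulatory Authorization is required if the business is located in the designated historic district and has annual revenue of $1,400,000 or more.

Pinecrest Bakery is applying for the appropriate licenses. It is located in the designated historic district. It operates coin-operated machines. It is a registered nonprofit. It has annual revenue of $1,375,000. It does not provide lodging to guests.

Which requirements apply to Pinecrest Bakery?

[R1] does not provide lodging to guests; revenue $1,375,000 ≤ $1,925,000 → Trade Registration exemption does not apply.
[R2] revenue $1,375,000 > $775,000 → exempt from Trade Registration.
[R3] operates coin-operated machines; is located in the designated historic district; is a registered nonprofit → Trade Registration required.
[R4] is located in the designated historic district (not: is located in a residentially zoned district); operates coin-operated machines; is a registered nonprofit → Municipal Authorization not required.
[R5] revenue $1,375,000 < $2,775,000; is located in the designated historic district; operates coin-operated machines → Operating Certificate not required.
[R6] is located in the designated historic district; is a registered nonprofit (not: is a sole proprietorship) → Historic District Certificate not required.
[R7] is located in the designated historic district; is a registered nonprofit (not: is a worker-owned cooperative) → General Business Permit not required.
[R8] operates coin-operated machines; revenue $1,375,000 ≤ $2,100,000 → Amusement Device License not required.
[R9] operates coin-operated machines; revenue $1,375,000 ≥ $425,000; is located in the designated historic district → Annual License not required.
[R10] is located in the designated historic district; is a registered nonprofit; operates coin-operated machines → Operating Permit required.
[R11] is located in the designated historic district; revenue $1,375,000 < $1,400,000 → Regulatory Authorization not required.

Operating Permit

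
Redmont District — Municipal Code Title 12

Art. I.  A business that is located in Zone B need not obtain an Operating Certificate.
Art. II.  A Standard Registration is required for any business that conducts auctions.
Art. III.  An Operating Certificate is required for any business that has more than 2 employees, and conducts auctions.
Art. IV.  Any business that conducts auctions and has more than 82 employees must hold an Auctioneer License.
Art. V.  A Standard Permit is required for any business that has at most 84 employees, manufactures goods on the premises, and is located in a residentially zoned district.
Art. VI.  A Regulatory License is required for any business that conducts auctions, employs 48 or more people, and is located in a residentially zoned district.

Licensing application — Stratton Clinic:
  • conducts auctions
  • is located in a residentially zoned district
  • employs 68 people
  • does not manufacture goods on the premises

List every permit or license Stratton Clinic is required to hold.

Art. I. is located in a residentially zoned district (not: is located in Zone B) → Operating Certificate exemption does not apply.
Art. II. conducts auctions → Standard Registration required.
Art. III. employees 68 > 2; conducts auctions → Operating Certificate required.
Art. IV. conducts auctions; employees 68 ≤ 82 → Auctioneer License not required.
Art. V. employees 68 ≤ 84; does not manufacture goods on the premises; is located in a residentially zoned district → Standard Permit not required.
Art. VI. conducts auctions; employees 68 ≥ 48; is located in a residentially zoned district → Regulatory License required.

Operating Certificate, Regulatory License, Standard Registration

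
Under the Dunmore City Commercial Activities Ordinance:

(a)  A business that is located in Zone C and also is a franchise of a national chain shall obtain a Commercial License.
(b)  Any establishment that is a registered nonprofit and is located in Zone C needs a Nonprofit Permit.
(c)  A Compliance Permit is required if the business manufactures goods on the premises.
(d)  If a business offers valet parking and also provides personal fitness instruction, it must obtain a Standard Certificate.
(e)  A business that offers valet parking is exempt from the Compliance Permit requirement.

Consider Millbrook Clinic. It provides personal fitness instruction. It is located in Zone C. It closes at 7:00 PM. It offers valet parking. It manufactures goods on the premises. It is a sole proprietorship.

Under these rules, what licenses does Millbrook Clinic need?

(a) is located in Zone C; is a sole proprietorship (not: is a franchise of a national chain) → Commercial License not required.
(b) is a sole proprietorship (not: is a registered nonprofit); is located in Zone C → Nonprofit Permit not required.
(c) manufactures goods on the premises → Compliance Permit required.
(d) offers valet parking; provides personal fitness instruction → Standard Certificate required.
(e) offers valet parking → exempt from Compliance Permit.

Standard Certificate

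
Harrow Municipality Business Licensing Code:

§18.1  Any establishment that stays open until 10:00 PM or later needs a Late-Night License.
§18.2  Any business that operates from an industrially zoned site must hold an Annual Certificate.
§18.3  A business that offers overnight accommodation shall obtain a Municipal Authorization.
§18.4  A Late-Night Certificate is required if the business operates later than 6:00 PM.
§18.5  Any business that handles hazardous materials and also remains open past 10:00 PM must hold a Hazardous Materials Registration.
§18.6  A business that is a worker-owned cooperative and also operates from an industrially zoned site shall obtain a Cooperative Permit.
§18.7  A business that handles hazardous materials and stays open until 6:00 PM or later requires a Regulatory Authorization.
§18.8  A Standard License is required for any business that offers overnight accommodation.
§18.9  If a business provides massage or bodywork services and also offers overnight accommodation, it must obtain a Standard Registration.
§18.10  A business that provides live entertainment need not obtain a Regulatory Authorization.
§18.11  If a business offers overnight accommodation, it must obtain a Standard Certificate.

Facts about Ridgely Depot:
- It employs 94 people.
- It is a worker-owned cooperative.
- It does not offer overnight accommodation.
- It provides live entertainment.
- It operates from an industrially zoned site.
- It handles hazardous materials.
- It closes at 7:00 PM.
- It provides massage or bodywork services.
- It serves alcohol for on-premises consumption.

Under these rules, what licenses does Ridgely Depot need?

§18.1 closes 7:00 PM, at/before 10:00 PM → Late-Night License not required.
§18.2 operates from an industrially zoned site → Annual Certificate required.
§18.3 does not offer overnight accommodation → Municipal Authorization not required.
§18.4 closes 7:00 PM, after 6:00 PM → Late-Night Certificate required.
§18.5 handles hazardous materials; closes 7:00 PM, at/before 10:00 PM → Hazardous Materials Registration not required.
§18.6 is a worker-owned cooperative; operates from an industrially zoned site → Cooperative Permit required.
§18.7 handles hazardous materials; closes 7:00 PM, after 6:00 PM → Regulatory Authorization required.
§18.8 does not offer overnight accommodation → Standard License not required.
§18.9 provides massage or bodywork services; does not offer overnight accommodation → Standard Registration not required.
§18.10 provides live entertainment → exempt from Regulatory Authorization.
§18.11 does not offer overnight accommodation → Standard Certificate not required.

Annual Certificate, Cooperative Permit, Late-Night Certificate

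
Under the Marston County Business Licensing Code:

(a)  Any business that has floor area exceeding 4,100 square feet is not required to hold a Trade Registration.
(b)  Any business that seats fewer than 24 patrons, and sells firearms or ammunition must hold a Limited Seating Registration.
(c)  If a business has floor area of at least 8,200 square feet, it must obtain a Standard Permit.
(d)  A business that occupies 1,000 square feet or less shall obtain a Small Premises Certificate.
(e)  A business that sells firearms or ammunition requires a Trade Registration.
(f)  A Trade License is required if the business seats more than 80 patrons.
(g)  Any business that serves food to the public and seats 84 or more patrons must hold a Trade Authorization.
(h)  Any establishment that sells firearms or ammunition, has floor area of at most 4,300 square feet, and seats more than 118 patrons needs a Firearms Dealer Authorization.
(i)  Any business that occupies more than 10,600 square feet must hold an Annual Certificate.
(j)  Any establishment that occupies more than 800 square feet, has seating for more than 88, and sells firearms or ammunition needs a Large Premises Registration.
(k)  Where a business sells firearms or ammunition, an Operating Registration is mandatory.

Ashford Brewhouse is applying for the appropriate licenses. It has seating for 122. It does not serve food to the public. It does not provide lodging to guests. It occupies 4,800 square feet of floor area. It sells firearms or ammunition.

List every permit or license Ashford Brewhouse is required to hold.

Large Premises Registration, Operating Registration, Trade License

(a) floor area 4,800 square feet > 4,100 square feet → exempt from Trade Registration.
(b) seating 122 ≥ 24; sells firearms or ammunition → Limited Seating Registration not required.
(c) floor area 4,800 square feet < 8,200 square feet → Standard Permit not required.
(d) floor area 4,800 square feet > 1,000 square feet → Small Premises Certificate not required.
(e) sells firearms or ammunition → Trade Registration required.
(f) seating 122 > 80 → Trade License required.
(g) does not serve food to the public; seating 122 ≥ 84 → Trade Authorization not required.
(h) sells firearms or ammunition; floor area 4,800 square feet > 4,300 square feet; seating 122 > 118 → Firearms Dealer Authorization not required.
(i) floor area 4,800 square feet ≤ 10,600 square feet → Annual Certificate not required.
(j) floor area 4,800 square feet > 800 square feet; seating 122 > 88; sells firearms or ammunition → Large Premises Registration required.
(k) sells firearms or ammunition → Operating Registration required.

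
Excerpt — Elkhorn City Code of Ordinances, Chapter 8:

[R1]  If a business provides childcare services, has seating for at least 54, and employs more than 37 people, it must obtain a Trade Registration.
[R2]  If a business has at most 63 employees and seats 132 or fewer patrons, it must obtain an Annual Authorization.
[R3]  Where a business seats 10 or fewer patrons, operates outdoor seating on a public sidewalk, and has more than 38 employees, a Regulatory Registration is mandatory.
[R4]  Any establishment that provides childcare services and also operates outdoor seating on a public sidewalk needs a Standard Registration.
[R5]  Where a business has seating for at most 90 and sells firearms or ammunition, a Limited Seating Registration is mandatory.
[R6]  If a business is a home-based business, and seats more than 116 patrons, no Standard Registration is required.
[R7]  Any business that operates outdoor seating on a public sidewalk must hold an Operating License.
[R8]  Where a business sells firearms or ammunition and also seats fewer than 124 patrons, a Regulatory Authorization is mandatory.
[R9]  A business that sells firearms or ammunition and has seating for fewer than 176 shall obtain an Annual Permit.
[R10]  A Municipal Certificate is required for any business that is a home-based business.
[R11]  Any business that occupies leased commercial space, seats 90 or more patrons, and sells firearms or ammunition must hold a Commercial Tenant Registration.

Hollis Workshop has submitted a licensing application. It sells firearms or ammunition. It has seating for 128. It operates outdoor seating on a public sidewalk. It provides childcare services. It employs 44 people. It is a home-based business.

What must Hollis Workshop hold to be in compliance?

Annual Authorization, Annual Permit, Municipal Certificate, Operating License, Trade Registration

[R1] provides childcare services; seating 128 ≥ 54; employees 44 > 37 → Trade Registration required.
[R2] employees 44 ≤ 63; seating 128 ≤ 132 → Annual Authorization required.
[R3] seating 128 > 10; operates outdoor seating on a public sidewalk; employees 44 > 38 → Regulatory Registration not required.
[R4] provides childcare services; operates outdoor seating on a public sidewalk → Standard Registration required.
[R5] seating 128 > 90; sells firearms or ammunition → Limited Seating Registration not required.
[R6] is a home-based business; seating 128 > 116 → exempt from Standard Registration.
[R7] operates outdoor seating on a public sidewalk → Operating License required.
[R8] sells firearms or ammunition; seating 128 ≥ 124 → Regulatory Authorization not required.
[R9] sells firearms or ammunition; seating 128 < 176 → Annual Permit required.
[R10] is a home-based business → Municipal Certificate required.
[R11] is a home-based business (not: occupies leased commercial space); seating 128 ≥ 90; sells firearms or ammunition → Commercial Tenant Registration not required.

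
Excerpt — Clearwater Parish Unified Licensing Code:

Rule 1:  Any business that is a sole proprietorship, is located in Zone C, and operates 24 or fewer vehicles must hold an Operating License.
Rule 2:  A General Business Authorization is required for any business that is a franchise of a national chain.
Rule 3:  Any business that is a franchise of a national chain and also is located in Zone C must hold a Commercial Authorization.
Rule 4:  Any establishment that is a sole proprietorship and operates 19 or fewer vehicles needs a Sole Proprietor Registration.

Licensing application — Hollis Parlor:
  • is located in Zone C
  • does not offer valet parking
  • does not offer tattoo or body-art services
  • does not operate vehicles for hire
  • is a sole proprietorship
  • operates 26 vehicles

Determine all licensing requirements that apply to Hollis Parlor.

None

Rule 1: is a sole proprietorship; is located in Zone C; vehicles 26 > 24 → Operating License not required.
Rule 2: is a sole proprietorship (not: is a franchise of a national chain) → General Business Authorization not required.
Rule 3: is a sole proprietorship (not: is a franchise of a national chain); is located in Zone C → Commercial Authorization not required.
Rule 4: is a sole proprietorship; vehicles 26 > 19 → Sole Proprietor Registration not required.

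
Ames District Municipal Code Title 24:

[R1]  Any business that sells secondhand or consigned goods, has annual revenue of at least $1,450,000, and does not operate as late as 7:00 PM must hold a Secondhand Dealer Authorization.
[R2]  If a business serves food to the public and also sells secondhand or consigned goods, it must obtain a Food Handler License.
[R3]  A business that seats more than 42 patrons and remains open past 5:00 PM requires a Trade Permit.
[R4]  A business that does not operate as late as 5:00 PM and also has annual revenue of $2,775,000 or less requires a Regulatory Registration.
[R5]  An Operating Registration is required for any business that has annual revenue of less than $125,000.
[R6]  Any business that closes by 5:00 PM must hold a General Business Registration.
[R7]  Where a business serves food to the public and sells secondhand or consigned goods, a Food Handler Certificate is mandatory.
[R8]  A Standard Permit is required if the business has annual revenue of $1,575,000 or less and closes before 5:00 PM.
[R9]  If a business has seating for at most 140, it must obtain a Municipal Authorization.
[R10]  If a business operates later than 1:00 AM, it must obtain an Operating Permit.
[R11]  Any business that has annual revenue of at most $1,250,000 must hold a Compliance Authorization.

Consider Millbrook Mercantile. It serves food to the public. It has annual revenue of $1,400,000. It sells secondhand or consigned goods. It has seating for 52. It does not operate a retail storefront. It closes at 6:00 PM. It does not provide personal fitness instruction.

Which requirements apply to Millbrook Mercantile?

Food Handler Certificate, Food Handler License, Municipal Authorization, Trade Permit

[R1] sells secondhand or consigned goods; revenue $1,400,000 < $1,450,000; closes 6:00 PM, at/before 7:00 PM → Secondhand Dealer Authorization not required.
[R2] serves food to the public; sells secondhand or consigned goods → Food Handler License required.
[R3] seating 52 > 42; closes 6:00 PM, after 5:00 PM → Trade Permit required.
[R4] closes 6:00 PM, after 5:00 PM; revenue $1,400,000 ≤ $2,775,000 → Regulatory Registration not required.
[R5] revenue $1,400,000 ≥ $125,000 → Operating Registration not required.
[R6] closes 6:00 PM, after 5:00 PM → General Business Registration not required.
[R7] serves food to the public; sells secondhand or consigned goods → Food Handler Certificate required.
[R8] revenue $1,400,000 ≤ $1,575,000; closes 6:00 PM, after 5:00 PM → Standard Permit not required.
[R9] seating 52 ≤ 140 → Municipal Authorization required.
[R10] closes 6:00 PM, at/before 1:00 AM → Operating Permit not required.
[R11] revenue $1,400,000 > $1,250,000 → Compliance Authorization not required.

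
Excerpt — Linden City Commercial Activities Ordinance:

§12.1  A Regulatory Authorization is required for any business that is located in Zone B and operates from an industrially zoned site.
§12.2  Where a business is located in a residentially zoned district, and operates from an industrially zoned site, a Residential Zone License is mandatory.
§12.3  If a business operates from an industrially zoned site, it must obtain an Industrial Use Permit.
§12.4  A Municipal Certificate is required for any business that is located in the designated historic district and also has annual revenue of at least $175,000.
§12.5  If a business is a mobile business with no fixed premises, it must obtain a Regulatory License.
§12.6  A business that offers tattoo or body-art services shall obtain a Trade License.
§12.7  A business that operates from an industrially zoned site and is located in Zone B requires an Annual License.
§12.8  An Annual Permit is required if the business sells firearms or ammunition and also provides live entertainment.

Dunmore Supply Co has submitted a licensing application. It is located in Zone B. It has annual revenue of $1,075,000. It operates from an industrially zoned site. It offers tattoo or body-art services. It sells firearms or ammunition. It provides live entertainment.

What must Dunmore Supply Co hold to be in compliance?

Annual License, Annual Permit, Industrial Use Permit, Regulatory Authorization, Trade License

§12.1 is located in Zone B; operates from an industrially zoned site → Regulatory Authorization required.
§12.2 is located in Zone B (not: is located in a residentially zoned district); operates from an industrially zoned site → Residential Zone License not required.
§12.3 operates from an industrially zoned site → Industrial Use Permit required.
§12.4 is located in Zone B (not: is located in the designated historic district); revenue $1,075,000 ≥ $175,000 → Municipal Certificate not required.
§12.5 operates from an industrially zoned site (not: is a mobile business with no fixed premises) → Regulatory License not required.
§12.6 offers tattoo or body-art services → Trade License required.
§12.7 operates from an industrially zoned site; is located in Zone B → Annual License required.
§12.8 sells firearms or ammunition; provides live entertainment → Annual Permit required.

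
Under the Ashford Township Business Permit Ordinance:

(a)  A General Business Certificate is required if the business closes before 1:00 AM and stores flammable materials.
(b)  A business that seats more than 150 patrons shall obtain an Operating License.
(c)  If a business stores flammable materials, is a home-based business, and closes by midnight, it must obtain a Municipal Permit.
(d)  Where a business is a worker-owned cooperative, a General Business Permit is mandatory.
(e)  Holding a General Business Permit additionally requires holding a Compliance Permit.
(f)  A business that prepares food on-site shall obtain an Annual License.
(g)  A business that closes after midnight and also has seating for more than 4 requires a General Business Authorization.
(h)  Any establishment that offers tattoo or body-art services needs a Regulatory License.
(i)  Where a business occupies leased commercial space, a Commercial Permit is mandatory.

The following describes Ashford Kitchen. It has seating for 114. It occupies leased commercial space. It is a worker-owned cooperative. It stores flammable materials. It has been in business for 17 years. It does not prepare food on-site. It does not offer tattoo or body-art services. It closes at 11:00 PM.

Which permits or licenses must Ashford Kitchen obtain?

(a) closes 11:00 PM, at/before 1:00 AM; stores flammable materials → General Business Certificate required.
(b) seating 114 ≤ 150 → Operating License not required.
(c) stores flammable materials; occupies leased commercial space (not: is a home-based business); closes 11:00 PM, at/before midnight → Municipal Permit not required.
(d) is a worker-owned cooperative → General Business Permit required.
(e) General Business Permit is required → Compliance Permit also required.
(f) does not prepare food on-site → Annual License not required.
(g) closes 11:00 PM, at/before midnight; seating 114 > 4 → General Business Authorization not required.
(h) does not offer tattoo or body-art services → Regulatory License not required.
(i) occupies leased commercial space → Commercial Permit required.

Commercial Permit, Compliance Permit, General Business Certificate, General Business Permit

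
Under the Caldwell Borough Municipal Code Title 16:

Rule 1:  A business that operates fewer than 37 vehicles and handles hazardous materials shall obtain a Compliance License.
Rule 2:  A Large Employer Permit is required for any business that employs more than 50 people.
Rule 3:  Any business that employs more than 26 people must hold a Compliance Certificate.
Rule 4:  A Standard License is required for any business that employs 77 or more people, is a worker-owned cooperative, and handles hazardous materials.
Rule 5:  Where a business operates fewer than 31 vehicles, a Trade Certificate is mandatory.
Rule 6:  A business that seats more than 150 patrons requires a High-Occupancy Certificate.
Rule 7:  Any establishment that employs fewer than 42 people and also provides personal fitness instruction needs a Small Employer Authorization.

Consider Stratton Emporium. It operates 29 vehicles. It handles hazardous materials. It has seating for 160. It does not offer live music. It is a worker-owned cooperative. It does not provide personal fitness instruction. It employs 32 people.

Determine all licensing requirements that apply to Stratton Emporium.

Compliance Certificate, Compliance License, High-Occupancy Certificate, Trade Certificate

Rule 1: vehicles 29 < 37; handles hazardous materials → Compliance License required.
Rule 2: employees 32 ≤ 50 → Large Employer Permit not required.
Rule 3: employees 32 > 26 → Compliance Certificate required.
Rule 4: employees 32 < 77; is a worker-owned cooperative; handles hazardous materials → Standard License not required.
Rule 5: vehicles 29 < 31 → Trade Certificate required.
Rule 6: seating 160 > 150 → High-Occupancy Certificate required.
Rule 7: employees 32 < 42; does not provide personal fitness instruction → Small Employer Authorization not required.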